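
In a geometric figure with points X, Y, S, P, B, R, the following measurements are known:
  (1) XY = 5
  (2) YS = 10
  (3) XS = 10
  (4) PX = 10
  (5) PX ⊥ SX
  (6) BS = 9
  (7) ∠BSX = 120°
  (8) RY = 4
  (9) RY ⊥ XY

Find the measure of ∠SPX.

Step 1: By the law of cosines on triangle PXS: PS² = 10² + 10² − 2·10·10·cos(90°) = 200, so PS = 10·√2.
Step 2: By the inverse law of cosines on triangle SPX: cos(∠SPX) = ((10·√2)² + 10² − 10²) / (2·10·√2·10) = 200/282.84 = 0.7071, so ∠SPX = 45°.

Therefore, the measure of angle ∠SPX = 45°.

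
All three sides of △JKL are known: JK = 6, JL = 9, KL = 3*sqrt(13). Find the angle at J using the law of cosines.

By the inverse law of cosines: cos(J) = (JK² + JL² - KL²) / (2 × JK × JL)
cos(J) = (6² + 9² - (3*sqrt(13))²) / (2 × 6 × 9)
cos(J) = (36 + 81 - (117)) / 108
cos(J) = 0
J = arccos(0) = 90°

90°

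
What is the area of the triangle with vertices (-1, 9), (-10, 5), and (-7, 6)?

The Shoelace formula computes the area from vertex coordinates by summing cross products.
For vertices (-1,9), (-10,5), (-7,6):
Signed sum = -1*5 - -10*9 + -10*6 - -7*5 + -7*9 - -1*6
= 85 + -25 + -57 = 3
Area = (1/2)|3| = 3/2.

3/2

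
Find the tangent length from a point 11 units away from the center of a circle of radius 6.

Let T be the point of tangency. Then QT ⊥ XT (radius ⊥ tangent).
In right triangle QTX: QX² = QT² + XT²
11² = 6² + XT²
XT² = 85, XT = sqrt(85)

sqrt(85)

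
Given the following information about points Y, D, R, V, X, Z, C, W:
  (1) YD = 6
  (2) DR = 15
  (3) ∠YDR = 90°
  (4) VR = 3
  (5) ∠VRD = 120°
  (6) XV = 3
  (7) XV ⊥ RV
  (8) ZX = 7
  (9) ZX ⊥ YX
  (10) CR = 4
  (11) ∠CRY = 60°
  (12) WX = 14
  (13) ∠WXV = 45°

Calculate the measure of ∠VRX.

Step 1: By the law of cosines on triangle RVX: RX² = 3² + 3² − 2·3·3·cos(90°) = 18, so RX = 3·√2.
Step 2: By the inverse law of cosines on triangle VRX: cos(∠VRX) = (3² + (3·√2)² − 3²) / (2·3·3·√2) = 18/25.46 = 0.7071, so ∠VRX = 45°.

Therefore, the measure of angle ∠VRX = 45°.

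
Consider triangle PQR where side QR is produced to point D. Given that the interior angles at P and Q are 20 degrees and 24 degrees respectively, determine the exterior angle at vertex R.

By the exterior angle theorem, an exterior angle of a triangle equals the sum of the two remote interior angles.
Exterior angle = angle P + angle Q
Exterior angle = 20 + 24 = 44 degrees

44 degrees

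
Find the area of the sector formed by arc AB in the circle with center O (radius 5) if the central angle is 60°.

Sector area = πr² × θ/360
= π × 5² × 1/6
= π × 25 × 1/6
= 25*pi/6

25*pi/6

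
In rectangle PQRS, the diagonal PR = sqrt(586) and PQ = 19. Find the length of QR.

Using the Pythagorean theorem: d^2 = a^2 + b^2
b^2 = d^2 - a^2
b^2 = 586 - 361
b^2 = 225
b = sqrt(225) = 15

15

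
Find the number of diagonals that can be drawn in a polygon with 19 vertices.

Each of the 19 vertices connects to 16 non-adjacent vertices via diagonals.
Total connections = 19 × 16 = 304, but each diagonal is counted twice.
Number of diagonals = 304 / 2 = 152.

152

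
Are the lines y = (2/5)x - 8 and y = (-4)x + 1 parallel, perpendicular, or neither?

Slope of line 1: m1 = 2/5
Slope of line 2: m2 = -4
m1 != m2 (2/5 != -4), so not parallel.
m1 * m2 = (2/5) * (-4) = -8/5 != -1, so not perpendicular.
The lines are neither parallel nor perpendicular.

Neither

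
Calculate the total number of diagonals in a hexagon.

Each of the 6 vertices connects to 3 non-adjacent vertices via diagonals.
Total connections = 6 × 3 = 18, but each diagonal is counted twice.
Number of diagonals = 18 / 2 = 9.

9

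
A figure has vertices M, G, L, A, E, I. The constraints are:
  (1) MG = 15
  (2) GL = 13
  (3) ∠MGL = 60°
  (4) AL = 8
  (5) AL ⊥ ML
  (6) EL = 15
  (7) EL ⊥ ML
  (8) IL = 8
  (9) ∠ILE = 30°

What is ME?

Step 1: By the law of cosines on triangle LGM: LM² = 13² + 15² − 2·13·15·cos(60°) = 199, so LM = √199.
Step 2: By the law of cosines on triangle MLE: ME² = √199² + 15² − 2·√199·15·cos(90°) = 424, so ME = 2·√106.

Therefore, the length of ME = 2·√106.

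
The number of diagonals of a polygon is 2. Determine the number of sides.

Using d = n(n - 3)/2, we solve 2 = n(n - 3)/2.
So n(n - 3) = 4.
Testing n = 4: 4 * 1 = 4 = 4. Correct.
The polygon has 4 sides.

4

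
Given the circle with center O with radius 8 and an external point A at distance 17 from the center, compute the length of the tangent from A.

Let T be the point of tangency. Then OT ⊥ AT (radius ⊥ tangent).
In right triangle OTA: OA² = OT² + AT²
17² = 8² + AT²
AT² = 225, AT = 15

15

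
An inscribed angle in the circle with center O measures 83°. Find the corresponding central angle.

Central angle = 2 × 83° = 166° (inscribed angle theorem).

166°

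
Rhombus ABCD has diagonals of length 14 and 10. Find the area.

The diagonals of a rhombus divide it into four right triangles.
Each triangle has legs 14/ 2 = 7 and 10/2 = 5, so each has area (1/2)*7*5 = 35/2.
Four such triangles give total area = (d1 * d2) / 2 = 70.

70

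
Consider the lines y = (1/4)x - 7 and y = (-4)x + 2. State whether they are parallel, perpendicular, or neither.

Slope of line 1: m1 = 1/4
Slope of line 2: m2 = -4
Two lines are perpendicular when the product of their slopes is -1 (negative reciprocals).
m1 * m2 = (1/4) * (-4) = -1, confirming perpendicularity.

Perpendicular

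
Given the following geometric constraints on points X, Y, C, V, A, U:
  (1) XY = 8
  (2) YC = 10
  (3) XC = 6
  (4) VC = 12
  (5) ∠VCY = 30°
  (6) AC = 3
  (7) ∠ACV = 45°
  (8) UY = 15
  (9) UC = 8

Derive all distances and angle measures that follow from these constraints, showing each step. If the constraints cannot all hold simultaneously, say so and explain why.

The constraints are consistent.

Step 1: From YC = 10, CV = 12, and ∠YCV = 30°, by the law of cosines:
  YV² = YC² + CV² - 2·YC·CV·cos(30°) = 100 + 144 - 207.8 = 36.15
  YV ≈ 6.01

Step 2: From VC = 12, CA = 3, and ∠VCA = 45°, by the law of cosines:
  VA² = VC² + CA² - 2·VC·CA·cos(45°) = 144 + 9 - 50.91 = 102.1
  VA ≈ 10.1

Step 3: From XC = 6, XY = 8, CY = 10, by the inverse law of cosines:
  cos(∠CXY) = (XC² + XY² - CY²) / (2·XC·XY)
  ∠CXY = 90°

Step 4: From YC = 10, YU = 15, CU = 8, by the inverse law of cosines:
  cos(∠CYU) = (YC² + YU² - CU²) / (2·YC·YU)
  ∠CYU = 29.54°

Step 5: From YC = 10, YX = 8, CX = 6, by the inverse law of cosines:
  cos(∠CYX) = (YC² + YX² - CX²) / (2·YC·YX)
  ∠CYX = 36.87°

Step 6: From CU = 8, CY = 10, UY = 15, by the inverse law of cosines:
  cos(∠UCY) = (CU² + CY² - UY²) / (2·CU·CY)
  ∠UCY = 112.41°

Step 7: From CX = 6, CY = 10, XY = 8, by the inverse law of cosines:
  cos(∠XCY) = (CX² + CY² - XY²) / (2·CX·CY)
  ∠XCY = 53.13°

Step 8: From UC = 8, UY = 15, CY = 10, by the inverse law of cosines:
  cos(∠CUY) = (UC² + UY² - CY²) / (2·UC·UY)
  ∠CUY = 38.05°

Step 9: From YC = 10, YV = 6.01, CV = 12, by the inverse law of cosines:
  cos(∠CYV) = (YC² + YV² - CV²) / (2·YC·YV)
  ∠CYV = 93.74°

Step 10: From VA = 10.1, VC = 12, AC = 3, by the inverse law of cosines:
  cos(∠AVC) = (VA² + VC² - AC²) / (2·VA·VC)
  ∠AVC = 12.12°

Step 11: From VC = 12, VY = 6.01, CY = 10, by the inverse law of cosines:
  cos(∠CVY) = (VC² + VY² - CY²) / (2·VC·VY)
  ∠CVY = 56.26°

Step 12: From AC = 3, AV = 10.1, CV = 12, by the inverse law of cosines:
  cos(∠CAV) = (AC² + AV² - CV²) / (2·AC·AV)
  ∠CAV = 122.88°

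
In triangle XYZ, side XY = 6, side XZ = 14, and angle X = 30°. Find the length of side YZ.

When two sides and the included angle are known, the law of cosines gives the third side.
c^2 = a^2 + b^2 - 2ab cos(C) generalizes the Pythagorean theorem to non-right triangles.
Here: YZ^2 = 36 + 196 - 168*(sqrt(3)/2) = 232 - 84*sqrt(3)
YZ = 2*sqrt(58 - 21*sqrt(3))

2*sqrt(58 - 21*sqrt(3))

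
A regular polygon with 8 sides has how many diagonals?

Each of the 8 vertices connects to 5 non-adjacent vertices via diagonals.
Total connections = 8 × 5 = 40, but each diagonal is counted twice.
Number of diagonals = 40 / 2 = 20.

20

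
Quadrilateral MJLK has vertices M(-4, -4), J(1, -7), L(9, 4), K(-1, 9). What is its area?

Shoelace: sum of cross terms = 224, Area = (1/2)|224| = 112

112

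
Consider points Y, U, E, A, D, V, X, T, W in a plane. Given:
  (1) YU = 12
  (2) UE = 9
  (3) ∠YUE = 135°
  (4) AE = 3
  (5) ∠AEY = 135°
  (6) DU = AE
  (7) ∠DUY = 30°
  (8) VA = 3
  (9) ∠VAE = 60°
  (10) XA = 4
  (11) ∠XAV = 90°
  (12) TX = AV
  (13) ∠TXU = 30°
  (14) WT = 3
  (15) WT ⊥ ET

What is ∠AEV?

Step 1: By the law of cosines on triangle EAV: EV² = 3² + 3² − 2·3·3·cos(60°) = 9, so EV = 3.
Step 2: By the inverse law of cosines on triangle AEV: cos(∠AEV) = (3² + 3² − 3²) / (2·3·3) = 9/18 = 0.5, so ∠AEV = 60°.

Therefore, the measure of angle ∠AEV = 60°.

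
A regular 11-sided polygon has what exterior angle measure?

Each exterior angle of a regular n-gon is 360 / n.
For n = 11: 360 / 11 = 360/11 degrees.

360/11 degrees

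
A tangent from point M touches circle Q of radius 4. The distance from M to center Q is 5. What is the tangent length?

tangent = √(d² - r²) = √(5² - 4²) = √(25 - 16) = √9 = 3

3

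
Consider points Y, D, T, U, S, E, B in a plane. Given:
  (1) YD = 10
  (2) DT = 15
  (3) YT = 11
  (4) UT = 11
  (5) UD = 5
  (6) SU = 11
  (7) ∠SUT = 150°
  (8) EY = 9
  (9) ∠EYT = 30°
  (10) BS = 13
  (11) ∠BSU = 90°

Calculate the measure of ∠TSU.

Step 1: By the law of cosines on triangle SUT: ST² = 11² + 11² − 2·11·11·cos(150°) = 451.58, so ST ≈ 21.25.
Step 2: By the inverse law of cosines on triangle TSU: cos(∠TSU) = (21.25² + 11² − 11²) / (2·21.25·11) = 451.58/467.51 = 0.9659, so ∠TSU = 15°.

Therefore, the measure of angle ∠TSU = 15°.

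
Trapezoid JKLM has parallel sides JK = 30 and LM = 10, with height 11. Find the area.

Area of a trapezoid = (base1 + base2) * height / 2
Area = (30 + 10) * 11 / 2
Area = 40 * 11 / 2
Area = 440 / 2
Area = 220

220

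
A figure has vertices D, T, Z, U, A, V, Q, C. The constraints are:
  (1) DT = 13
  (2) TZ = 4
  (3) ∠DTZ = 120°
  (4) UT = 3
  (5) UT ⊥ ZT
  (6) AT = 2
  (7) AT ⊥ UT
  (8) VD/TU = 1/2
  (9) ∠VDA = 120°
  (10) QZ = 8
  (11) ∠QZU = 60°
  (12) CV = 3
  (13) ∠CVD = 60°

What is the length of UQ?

Step 1: By the law of cosines on triangle ZTU: ZU² = 4² + 3² − 2·4·3·cos(90°) = 25, so ZU = 5.
Step 2: By the law of cosines on triangle UZQ: UQ² = 5² + 8² − 2·5·8·cos(60°) = 49, so UQ = 7.

Therefore, the length of UQ = 7.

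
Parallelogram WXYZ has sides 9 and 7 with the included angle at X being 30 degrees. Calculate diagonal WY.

Law of cosines: d^2 = 9^2 + 7^2 - 2(9)(7)cos(30°) = 130 - 63*sqrt(3), so d = sqrt(130 - 63*sqrt(3)).

sqrt(130 - 63*sqrt(3))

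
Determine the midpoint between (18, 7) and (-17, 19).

M = ((x₁ + x₂)/2, (y₁ + y₂)/2)
= ((18 + -17)/2, (7 + 19)/2)
= (1/2, 26/2) = (1/2, 13)

(1/2, 13)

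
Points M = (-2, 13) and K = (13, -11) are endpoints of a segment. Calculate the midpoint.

The midpoint is the point halfway along the segment.
Move half the horizontal distance: -2 + (13 - -2)/2 = -2 + 15/2 = 11/2
Move half the vertical distance: 13 + (-11 - 13)/2 = 13 + -24/2 = 1
Midpoint = (11/2, 1)

(11/2, 1)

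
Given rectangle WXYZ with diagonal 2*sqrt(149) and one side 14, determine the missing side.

Using the Pythagorean theorem: d^2 = a^2 + b^2
b^2 = d^2 - a^2
b^2 = 596 - 196
b^2 = 400
b = sqrt(400) = 20

20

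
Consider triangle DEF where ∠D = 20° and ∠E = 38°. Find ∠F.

angle F = 180 - 20 - 38 = 122 degrees.

122 degrees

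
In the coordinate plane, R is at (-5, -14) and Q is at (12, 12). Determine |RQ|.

d = sqrt((17)^2 + (26)^2) = sqrt(965)

sqrt(965)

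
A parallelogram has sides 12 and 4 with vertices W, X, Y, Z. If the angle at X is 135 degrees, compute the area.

Area = 12 * 4 * sin(135°) = 48 * sqrt(2)/2 = 24*sqrt(2)

24*sqrt(2)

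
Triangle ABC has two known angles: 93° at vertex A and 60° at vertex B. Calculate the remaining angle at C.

Let angle C = x. Then 93 + 60 + x = 180.
x = 180 - 153 = 27 degrees.

27 degrees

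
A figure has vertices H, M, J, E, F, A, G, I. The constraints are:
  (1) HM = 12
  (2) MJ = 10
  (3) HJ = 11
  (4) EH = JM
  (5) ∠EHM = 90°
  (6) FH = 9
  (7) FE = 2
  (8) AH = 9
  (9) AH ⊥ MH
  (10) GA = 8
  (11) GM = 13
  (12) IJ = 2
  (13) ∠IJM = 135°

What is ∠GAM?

Step 1: By the law of cosines on triangle AHM: AM² = 9² + 12² − 2·9·12·cos(90°) = 225, so AM = 15.
Step 2: By the inverse law of cosines on triangle GAM: cos(∠GAM) = (8² + 15² − 13²) / (2·8·15) = 120/240 = 0.5, so ∠GAM = 60°.

Therefore, the measure of angle ∠GAM = 60°.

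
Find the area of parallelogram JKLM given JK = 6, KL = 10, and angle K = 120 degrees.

Area = a * b * sin(theta)
Area = 6 * 10 * sin(120 degrees)
Area = 60 * sqrt(3)/2
Area = 30*sqrt(3)

30*sqrt(3)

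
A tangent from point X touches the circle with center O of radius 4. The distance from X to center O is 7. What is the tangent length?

The tangent, radius, and line from the external point to the center form a right triangle.
The right angle is where the tangent meets the radius.
By the Pythagorean theorem: tangent² + 4² = 7²
tangent² = 49 - 16 = 33
tangent = sqrt(33)

sqrt(33)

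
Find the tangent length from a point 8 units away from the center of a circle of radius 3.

tangent = √(d² - r²) = √(8² - 3²) = √(64 - 9) = √55 = sqrt(55)

sqrt(55)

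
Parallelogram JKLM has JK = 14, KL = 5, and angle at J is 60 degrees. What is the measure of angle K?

Opposite sides of a parallelogram are parallel, so consecutive angles form co-interior angles on a transversal.
Co-interior angles sum to 180°, giving angle K = 180 - 60 = 120 degrees.

120 degrees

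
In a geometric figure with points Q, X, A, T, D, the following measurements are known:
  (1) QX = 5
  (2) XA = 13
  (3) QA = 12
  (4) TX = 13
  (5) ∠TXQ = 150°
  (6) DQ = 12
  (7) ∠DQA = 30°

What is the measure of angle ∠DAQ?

Step 1: By the law of cosines on triangle AQD: AD² = 12² + 12² − 2·12·12·cos(30°) = 38.58, so AD ≈ 6.21.
Step 2: By the inverse law of cosines on triangle DAQ: cos(∠DAQ) = (6.21² + 12² − 12²) / (2·6.21·12) = 38.58/149.08 = 0.2588, so ∠DAQ = 75°.

Therefore, the measure of angle ∠DAQ = 75°.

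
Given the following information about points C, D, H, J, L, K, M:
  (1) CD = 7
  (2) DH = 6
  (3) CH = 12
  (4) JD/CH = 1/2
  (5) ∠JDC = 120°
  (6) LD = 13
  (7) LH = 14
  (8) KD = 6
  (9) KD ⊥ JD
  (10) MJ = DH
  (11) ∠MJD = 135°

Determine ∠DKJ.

From the given relations: JD = 1/2·CH = 1/2·12 = 6.
Step 1: By the law of cosines on triangle KDJ: KJ² = 6² + 6² − 2·6·6·cos(90°) = 72, so KJ = 6·√2.
Step 2: By the inverse law of cosines on triangle DKJ: cos(∠DKJ) = (6² + (6·√2)² − 6²) / (2·6·6·√2) = 72/101.82 = 0.7071, so ∠DKJ = 45°.

Therefore, the measure of angle ∠DKJ = 45°.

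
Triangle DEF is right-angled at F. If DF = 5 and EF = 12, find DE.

DE = sqrt(5^2 + 12^2) = sqrt(169) = 13

13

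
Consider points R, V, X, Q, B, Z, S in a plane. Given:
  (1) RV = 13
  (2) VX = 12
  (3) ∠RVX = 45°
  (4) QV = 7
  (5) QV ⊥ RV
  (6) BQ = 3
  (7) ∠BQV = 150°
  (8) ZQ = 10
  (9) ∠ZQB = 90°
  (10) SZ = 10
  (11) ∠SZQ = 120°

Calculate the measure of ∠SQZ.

Step 1: By the law of cosines on triangle QZS: QS² = 10² + 10² − 2·10·10·cos(120°) = 300, so QS = 10·√3.
Step 2: By the inverse law of cosines on triangle SQZ: cos(∠SQZ) = ((10·√3)² + 10² − 10²) / (2·10·√3·10) = 300/346.41 = 0.866, so ∠SQZ = 30°.

Therefore, the measure of angle ∠SQZ = 30°.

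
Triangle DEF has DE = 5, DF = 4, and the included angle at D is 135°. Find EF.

When two sides and the included angle are known, the law of cosines gives the third side.
c^2 = a^2 + b^2 - 2ab cos(C) generalizes the Pythagorean theorem to non-right triangles.
Here: EF^2 = 25 + 16 - 40*(-sqrt(2)/2) = 20*sqrt(2) + 41
EF = sqrt(20*sqrt(2) + 41)

sqrt(20*sqrt(2) + 41)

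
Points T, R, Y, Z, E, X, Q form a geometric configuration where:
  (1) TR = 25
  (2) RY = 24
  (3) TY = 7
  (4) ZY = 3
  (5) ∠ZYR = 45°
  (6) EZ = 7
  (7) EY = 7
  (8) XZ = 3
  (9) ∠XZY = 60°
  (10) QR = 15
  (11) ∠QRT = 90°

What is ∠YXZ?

Step 1: By the law of cosines on triangle XZY: XY² = 3² + 3² − 2·3·3·cos(60°) = 9, so XY = 3.
Step 2: By the inverse law of cosines on triangle YXZ: cos(∠YXZ) = (3² + 3² − 3²) / (2·3·3) = 9/18 = 0.5, so ∠YXZ = 60°.

Therefore, the measure of angle ∠YXZ = 60°.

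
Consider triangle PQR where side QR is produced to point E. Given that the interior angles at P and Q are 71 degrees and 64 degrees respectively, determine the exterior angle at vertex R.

The interior angle at R is 180 - 71 - 64 = 45 degrees.
The exterior angle and interior angle at R are supplementary:
Exterior angle = 180 - 45 = 135 degrees.

135 degrees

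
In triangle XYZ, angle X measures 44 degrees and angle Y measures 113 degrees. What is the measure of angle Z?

Let angle Z = x. Then 44 + 113 + x = 180.
x = 180 - 157 = 23 degrees.

23 degrees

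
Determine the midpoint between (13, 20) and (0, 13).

The midpoint is the point halfway along the segment.
Move half the horizontal distance: 13 + (0 - 13)/2 = 13 + -13/2 = 13/2
Move half the vertical distance: 20 + (13 - 20)/2 = 20 + -7/2 = 33/2
Midpoint = (13/2, 33/2)

(13/2, 33/2)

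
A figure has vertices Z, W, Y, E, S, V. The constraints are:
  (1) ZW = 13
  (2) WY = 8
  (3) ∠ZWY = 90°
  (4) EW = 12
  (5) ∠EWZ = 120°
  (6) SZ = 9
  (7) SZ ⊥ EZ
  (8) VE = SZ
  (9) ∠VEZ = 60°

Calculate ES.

Step 1: By the law of cosines on triangle ZWE: ZE² = 13² + 12² − 2·13·12·cos(120°) = 469, so ZE ≈ 21.66.
Step 2: By the law of cosines on triangle EZS: ES² = 21.66² + 9² − 2·21.66·9·cos(90°) = 550, so ES = 5·√22.

Therefore, the length of ES = 5·√22.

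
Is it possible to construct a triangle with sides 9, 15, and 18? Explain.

Yes.
The triangle inequality requires that the sum of any two sides exceeds the third.
Here 9 + 15 = 24 > 18, so the condition is met.

Yes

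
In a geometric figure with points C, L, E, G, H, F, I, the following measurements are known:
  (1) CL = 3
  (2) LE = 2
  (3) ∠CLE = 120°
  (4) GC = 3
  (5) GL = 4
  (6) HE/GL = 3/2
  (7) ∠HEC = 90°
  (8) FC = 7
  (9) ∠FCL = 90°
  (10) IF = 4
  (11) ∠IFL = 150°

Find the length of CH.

From the given relations: HE = 3/2·GL = 3/2·4 = 6.
Step 1: By the law of cosines on triangle ELC: EC² = 2² + 3² − 2·2·3·cos(120°) = 19, so EC = √19.
Step 2: By the law of cosines on triangle CEH: CH² = √19² + 6² − 2·√19·6·cos(90°) = 55, so CH = √55.

Therefore, the length of CH = √55.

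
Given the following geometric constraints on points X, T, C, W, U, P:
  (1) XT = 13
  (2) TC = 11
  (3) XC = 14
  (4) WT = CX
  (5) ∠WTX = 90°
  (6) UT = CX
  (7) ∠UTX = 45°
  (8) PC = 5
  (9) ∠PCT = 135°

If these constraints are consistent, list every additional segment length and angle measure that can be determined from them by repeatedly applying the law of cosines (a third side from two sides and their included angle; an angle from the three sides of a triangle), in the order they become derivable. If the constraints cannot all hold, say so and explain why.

The constraints are consistent. Derivable facts, in order:
After 1 step:
- TP ≈ 14.96
- XU ≈ 10.37
- XW ≈ 19.1
- ∠CTX = 70.81°
- ∠CXT = 47.91°
- ∠TCX = 61.28°
After 2 steps:
- ∠CPT = 31.33°
- ∠CTP = 13.67°
- ∠TUX = 62.39°
- ∠TWX = 42.88°
- ∠TXU = 72.61°
- ∠TXW = 47.12°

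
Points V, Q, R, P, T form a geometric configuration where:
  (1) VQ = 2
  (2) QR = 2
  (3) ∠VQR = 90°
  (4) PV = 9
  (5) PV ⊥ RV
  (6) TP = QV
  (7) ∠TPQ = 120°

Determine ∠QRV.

Step 1: By the law of cosines on triangle RQV: RV² = 2² + 2² − 2·2·2·cos(90°) = 8, so RV = 2·√2.
Step 2: By the inverse law of cosines on triangle QRV: cos(∠QRV) = (2² + (2·√2)² − 2²) / (2·2·2·√2) = 8/11.31 = 0.7071, so ∠QRV = 45°.

Therefore, the measure of angle ∠QRV = 45°.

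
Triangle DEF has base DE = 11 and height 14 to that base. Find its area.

Area = (1/2)(11)(14) = 77

77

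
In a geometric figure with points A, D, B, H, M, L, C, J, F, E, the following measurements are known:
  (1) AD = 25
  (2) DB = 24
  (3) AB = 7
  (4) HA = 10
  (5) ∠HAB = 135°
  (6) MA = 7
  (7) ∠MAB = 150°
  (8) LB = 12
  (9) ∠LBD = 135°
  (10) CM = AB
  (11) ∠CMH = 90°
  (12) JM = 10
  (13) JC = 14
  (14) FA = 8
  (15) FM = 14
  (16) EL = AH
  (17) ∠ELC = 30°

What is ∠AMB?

Step 1: By the law of cosines on triangle MAB: MB² = 7² + 7² − 2·7·7·cos(150°) = 182.87, so MB ≈ 13.52.
Step 2: By the inverse law of cosines on triangle AMB: cos(∠AMB) = (7² + 13.52² − 7²) / (2·7·13.52) = 182.87/189.32 = 0.9659, so ∠AMB = 15°.

Therefore, the measure of angle ∠AMB = 15°.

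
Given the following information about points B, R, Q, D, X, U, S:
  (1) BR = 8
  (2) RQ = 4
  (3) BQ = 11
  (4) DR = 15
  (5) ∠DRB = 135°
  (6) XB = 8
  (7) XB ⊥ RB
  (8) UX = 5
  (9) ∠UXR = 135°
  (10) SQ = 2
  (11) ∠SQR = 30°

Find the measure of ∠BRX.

Step 1: By the law of cosines on triangle RBX: RX² = 8² + 8² − 2·8·8·cos(90°) = 128, so RX = 8·√2.
Step 2: By the inverse law of cosines on triangle BRX: cos(∠BRX) = (8² + (8·√2)² − 8²) / (2·8·8·√2) = 128/181.02 = 0.7071, so ∠BRX = 45°.

Therefore, the measure of angle ∠BRX = 45°.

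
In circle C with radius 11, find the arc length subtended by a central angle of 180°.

Arc length = 2π(11)(1/2) = 11*pi

11*pi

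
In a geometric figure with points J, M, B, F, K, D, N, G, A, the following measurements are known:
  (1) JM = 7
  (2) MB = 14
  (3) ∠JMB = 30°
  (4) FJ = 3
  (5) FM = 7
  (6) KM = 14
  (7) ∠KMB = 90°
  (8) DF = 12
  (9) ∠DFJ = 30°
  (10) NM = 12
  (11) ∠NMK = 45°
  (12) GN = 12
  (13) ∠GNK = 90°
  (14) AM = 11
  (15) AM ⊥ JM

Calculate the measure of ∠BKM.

Step 1: By the law of cosines on triangle KMB: KB² = 14² + 14² − 2·14·14·cos(90°) = 392, so KB = 14·√2.
Step 2: By the inverse law of cosines on triangle BKM: cos(∠BKM) = ((14·√2)² + 14² − 14²) / (2·14·√2·14) = 392/554.37 = 0.7071, so ∠BKM = 45°.

Therefore, the measure of angle ∠BKM = 45°.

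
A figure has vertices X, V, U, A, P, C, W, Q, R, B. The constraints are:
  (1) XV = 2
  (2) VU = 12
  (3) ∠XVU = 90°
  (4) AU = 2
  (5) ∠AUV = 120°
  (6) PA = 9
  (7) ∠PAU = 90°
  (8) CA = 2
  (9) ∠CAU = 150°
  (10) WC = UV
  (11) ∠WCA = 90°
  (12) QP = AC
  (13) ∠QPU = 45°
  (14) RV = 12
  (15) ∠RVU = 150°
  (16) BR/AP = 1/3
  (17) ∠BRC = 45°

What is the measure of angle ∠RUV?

Step 1: By the law of cosines on triangle UVR: UR² = 12² + 12² − 2·12·12·cos(150°) = 537.42, so UR ≈ 23.18.
Step 2: By the inverse law of cosines on triangle RUV: cos(∠RUV) = (23.18² + 12² − 12²) / (2·23.18·12) = 537.42/556.37 = 0.9659, so ∠RUV = 15°.

Therefore, the measure of angle ∠RUV = 15°.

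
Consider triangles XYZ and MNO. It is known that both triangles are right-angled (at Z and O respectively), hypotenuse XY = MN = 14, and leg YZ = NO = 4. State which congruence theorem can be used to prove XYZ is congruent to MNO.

The given information provides:
both triangles are right-angled (at Z and O respectively), hypotenuse XY = MN = 14, and leg YZ = NO = 4
This matches the HL congruence theorem.
The hypotenuse and one leg of two right triangles are equal (Hypotenuse-Leg).

HL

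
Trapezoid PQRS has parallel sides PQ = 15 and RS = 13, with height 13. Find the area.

A trapezoid's area equals the midsegment times the height.
The midsegment is (15 + 13) / 2 = 14.
Area = 14 * 13 = 182.

182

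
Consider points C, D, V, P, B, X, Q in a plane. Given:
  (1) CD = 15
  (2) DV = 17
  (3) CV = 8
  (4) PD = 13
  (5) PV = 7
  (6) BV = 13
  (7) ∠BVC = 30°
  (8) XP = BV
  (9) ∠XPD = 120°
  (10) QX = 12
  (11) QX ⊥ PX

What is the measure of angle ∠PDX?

From the given relations: XP = BV = 13.
Step 1: By the law of cosines on triangle DPX: DX² = 13² + 13² − 2·13·13·cos(120°) = 507, so DX = 13·√3.
Step 2: By the inverse law of cosines on triangle PDX: cos(∠PDX) = (13² + (13·√3)² − 13²) / (2·13·13·√3) = 507/585.43 = 0.866, so ∠PDX = 30°.

Therefore, the measure of angle ∠PDX = 30°.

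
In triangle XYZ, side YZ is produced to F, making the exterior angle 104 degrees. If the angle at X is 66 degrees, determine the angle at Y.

angle Y = 104 - 66 = 38 degrees (exterior angle theorem).

38 degrees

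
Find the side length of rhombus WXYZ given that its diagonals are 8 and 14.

Half-diagonals are 4 and 7. side = sqrt(4^2 + 7^2) = sqrt(65)

sqrt(65)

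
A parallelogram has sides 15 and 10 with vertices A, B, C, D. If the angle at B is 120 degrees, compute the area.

The area of a parallelogram equals the product of two adjacent sides times the sine of the included angle.
This is because the height equals 10 * sin(120°) = 5*sqrt(3).
Area = 15 * 5*sqrt(3) = 75*sqrt(3)

75*sqrt(3)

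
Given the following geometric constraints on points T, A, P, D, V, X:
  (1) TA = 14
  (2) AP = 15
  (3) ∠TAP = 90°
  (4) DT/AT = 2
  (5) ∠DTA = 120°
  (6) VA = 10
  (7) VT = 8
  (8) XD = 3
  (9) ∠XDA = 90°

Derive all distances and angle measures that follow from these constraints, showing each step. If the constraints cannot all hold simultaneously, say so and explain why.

The constraints are consistent.

From the given relations:
  DT = 2·AT = 2·14 = 28

Step 1: From TA = 14, AP = 15, and ∠TAP = 90°, by the law of cosines:
  TP² = TA² + AP² - 2·TA·AP·cos(90°) = 196 + 225 - 0 = 421
  TP ≈ 20.52

Step 2: From AT = 14, TD = 28, and ∠ATD = 120°, by the law of cosines:
  AD² = AT² + TD² - 2·AT·TD·cos(120°) = 196 + 784 + 392 = 1372
  AD = 14·√7

Step 3: From TA = 14, TV = 8, AV = 10, by the inverse law of cosines:
  cos(∠ATV) = (TA² + TV² - AV²) / (2·TA·TV)
  ∠ATV = 44.42°

Step 4: From AT = 14, AV = 10, TV = 8, by the inverse law of cosines:
  cos(∠TAV) = (AT² + AV² - TV²) / (2·AT·AV)
  ∠TAV = 34.05°

Step 5: From VA = 10, VT = 8, AT = 14, by the inverse law of cosines:
  cos(∠AVT) = (VA² + VT² - AT²) / (2·VA·VT)
  ∠AVT = 101.54°

Step 6: From AD = 14·√7, DX = 3, and ∠ADX = 90°, by the law of cosines:
  AX² = AD² + DX² - 2·AD·DX·cos(90°) = 1372 + 9 - 0 = 1381
  AX ≈ 37.16

Step 7: From TA = 14, TP = 20.52, AP = 15, by the inverse law of cosines:
  cos(∠ATP) = (TA² + TP² - AP²) / (2·TA·TP)
  ∠ATP = 46.97°

Step 8: From AD = 14·√7, AT = 14, DT = 28, by the inverse law of cosines:
  cos(∠DAT) = (AD² + AT² - DT²) / (2·AD·AT)
  ∠DAT = 40.89°

Step 9: From PA = 15, PT = 20.52, AT = 14, by the inverse law of cosines:
  cos(∠APT) = (PA² + PT² - AT²) / (2·PA·PT)
  ∠APT = 43.03°

Step 10: From DA = 14·√7, DT = 28, AT = 14, by the inverse law of cosines:
  cos(∠ADT) = (DA² + DT² - AT²) / (2·DA·DT)
  ∠ADT = 19.11°

Step 11: From AD = 14·√7, AX = 37.16, DX = 3, by the inverse law of cosines:
  cos(∠DAX) = (AD² + AX² - DX²) / (2·AD·AX)
  ∠DAX = 4.63°

Step 12: From XA = 37.16, XD = 3, AD = 14·√7, by the inverse law of cosines:
  cos(∠AXD) = (XA² + XD² - AD²) / (2·XA·XD)
  ∠AXD = 85.37°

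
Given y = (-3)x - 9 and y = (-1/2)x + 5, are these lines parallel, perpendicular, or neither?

Slope of line 1: m1 = -3
Slope of line 2: m2 = -1/2
For parallel lines we need equal slopes: -3 != -1/2.
For perpendicular lines we need m1*m2 = -1: (-3)(-1/2) = 3/2 != -1.
Since neither condition holds, the lines are neither parallel nor perpendicular.

Neither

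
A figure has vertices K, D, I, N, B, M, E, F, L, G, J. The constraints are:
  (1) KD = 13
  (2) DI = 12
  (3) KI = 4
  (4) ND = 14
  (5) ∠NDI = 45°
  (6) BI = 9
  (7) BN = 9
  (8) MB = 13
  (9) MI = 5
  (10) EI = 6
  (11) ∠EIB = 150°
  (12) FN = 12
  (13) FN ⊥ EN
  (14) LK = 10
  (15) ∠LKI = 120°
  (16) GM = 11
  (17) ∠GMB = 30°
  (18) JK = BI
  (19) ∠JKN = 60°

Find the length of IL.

Step 1: By the law of cosines on triangle IKL: IL² = 4² + 10² − 2·4·10·cos(120°) = 156, so IL = 2·√39.

Therefore, the length of IL = 2·√39.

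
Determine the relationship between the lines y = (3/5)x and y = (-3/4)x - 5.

Slope of line 1: m1 = 3/5
Slope of line 2: m2 = -3/4
m1 != m2 (3/5 != -3/4), so not parallel.
m1 * m2 = (3/5) * (-3/4) = -9/20 != -1, so not perpendicular.
The lines are neither parallel nor perpendicular.

Neither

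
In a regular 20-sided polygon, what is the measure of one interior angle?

Each interior angle of a regular n-gon is (n - 2) * 180 / n.
For n = 20: (20 - 2) * 180 / 20 = 3240/20 = 162 degrees.

162 degrees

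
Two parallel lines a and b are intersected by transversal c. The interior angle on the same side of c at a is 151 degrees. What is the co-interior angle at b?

Co-interior angles (same-side interior) formed by parallel lines and a transversal are supplementary (sum to 180 degrees).
The given angle is 151 degrees.
The co-interior angle = 180 - 151 = 29 degrees.

29 degrees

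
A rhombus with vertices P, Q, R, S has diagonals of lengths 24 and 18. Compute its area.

The diagonals of a rhombus divide it into four right triangles.
Each triangle has legs 24/ 2 = 12 and 18/2 = 9, so each has area (1/2)*12*9 = 54.
Four such triangles give total area = (d1 * d2) / 2 = 216.

216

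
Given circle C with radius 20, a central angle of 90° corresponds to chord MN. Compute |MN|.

Chord length = 2r sin(θ/2)
= 2 × 20 × sin(90°/2)
= 2 × 20 × sin(45°)
= 20*sqrt(2)

20*sqrt(2)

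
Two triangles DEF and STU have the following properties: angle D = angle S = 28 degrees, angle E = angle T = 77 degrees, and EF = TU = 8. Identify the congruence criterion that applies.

The given information matches AAS: Two pairs of corresponding angles and a non-included side are equal (Angle-Angle-Side).

AAS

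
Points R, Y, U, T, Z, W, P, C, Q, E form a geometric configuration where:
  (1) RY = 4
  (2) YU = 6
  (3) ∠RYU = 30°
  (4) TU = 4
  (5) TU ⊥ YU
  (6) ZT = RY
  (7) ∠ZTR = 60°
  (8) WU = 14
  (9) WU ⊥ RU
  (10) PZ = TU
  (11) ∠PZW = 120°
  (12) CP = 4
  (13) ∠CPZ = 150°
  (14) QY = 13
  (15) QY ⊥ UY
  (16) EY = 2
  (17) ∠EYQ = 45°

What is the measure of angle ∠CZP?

From the given relations: PZ = TU = 4.
Step 1: By the law of cosines on triangle ZPC: ZC² = 4² + 4² − 2·4·4·cos(150°) = 59.71, so ZC ≈ 7.73.
Step 2: By the inverse law of cosines on triangle CZP: cos(∠CZP) = (7.73² + 4² − 4²) / (2·7.73·4) = 59.71/61.82 = 0.9659, so ∠CZP = 15°.

Therefore, the measure of angle ∠CZP = 15°.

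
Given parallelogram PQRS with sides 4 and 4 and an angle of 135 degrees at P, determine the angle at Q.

In a parallelogram, consecutive angles are supplementary (sum to 180°).
angle Q = 180 - angle P
angle Q = 180 - 135
angle Q = 45 degrees

45 degrees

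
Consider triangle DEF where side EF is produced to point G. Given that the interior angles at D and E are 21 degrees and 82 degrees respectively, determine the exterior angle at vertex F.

By the exterior angle theorem, an exterior angle of a triangle equals the sum of the two remote interior angles.
Exterior angle = angle D + angle E
Exterior angle = 21 + 82 = 103 degrees

103 degrees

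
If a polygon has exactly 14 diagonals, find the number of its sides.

Using d = n(n - 3)/2, we solve 14 = n(n - 3)/2.
So n(n - 3) = 28.
Testing n = 7: 7 * 4 = 28 = 28. Correct.
The polygon has 7 sides.

7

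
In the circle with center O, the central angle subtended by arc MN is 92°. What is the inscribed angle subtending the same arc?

Inscribed angle = 92° / 2 = 46° (inscribed angle theorem).

46°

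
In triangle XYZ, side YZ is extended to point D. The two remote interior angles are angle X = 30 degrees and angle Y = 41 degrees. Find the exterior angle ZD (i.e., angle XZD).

By the exterior angle theorem, an exterior angle of a triangle equals the sum of the two remote interior angles.
Exterior angle = angle X + angle Y
Exterior angle = 30 + 41 = 71 degrees

71 degrees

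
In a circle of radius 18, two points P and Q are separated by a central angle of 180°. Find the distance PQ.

Chord = 2(18) sin(90°) = 36

36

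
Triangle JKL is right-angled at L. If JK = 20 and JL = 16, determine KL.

Rearranging the Pythagorean theorem to solve for the unknown leg:
leg^2 = hypotenuse^2 - known_leg^2 = 400 - 256 = 144
leg = sqrt(144) = 12.

12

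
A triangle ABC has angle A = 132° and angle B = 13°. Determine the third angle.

Let angle C = x. Then 132 + 13 + x = 180.
x = 180 - 145 = 35 degrees.

35 degrees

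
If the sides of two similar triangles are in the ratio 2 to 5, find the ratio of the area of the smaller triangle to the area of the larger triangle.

The ratio of areas of similar triangles equals the square of the side ratio.
Side ratio = 2:5
Area ratio = (2/5)^2 = 4/25 = 4:25

4:25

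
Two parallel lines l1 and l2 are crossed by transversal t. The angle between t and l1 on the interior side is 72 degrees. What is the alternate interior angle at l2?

Alternate interior angles lie on opposite sides of the transversal, between the parallel lines.
By the alternate interior angle theorem, they are equal: 72 degrees.

72 degrees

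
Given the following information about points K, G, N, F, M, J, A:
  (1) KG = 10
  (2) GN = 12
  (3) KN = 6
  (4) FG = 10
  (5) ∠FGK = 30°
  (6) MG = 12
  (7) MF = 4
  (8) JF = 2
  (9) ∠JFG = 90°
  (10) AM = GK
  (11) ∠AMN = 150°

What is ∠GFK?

Step 1: By the law of cosines on triangle FGK: FK² = 10² + 10² − 2·10·10·cos(30°) = 26.79, so FK ≈ 5.18.
Step 2: By the inverse law of cosines on triangle GFK: cos(∠GFK) = (10² + 5.18² − 10²) / (2·10·5.18) = 26.79/103.53 = 0.2588, so ∠GFK = 75°.

Therefore, the measure of angle ∠GFK = 75°.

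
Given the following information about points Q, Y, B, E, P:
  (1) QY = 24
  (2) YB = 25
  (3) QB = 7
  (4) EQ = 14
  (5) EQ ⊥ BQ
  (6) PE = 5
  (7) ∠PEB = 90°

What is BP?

Step 1: By the law of cosines on triangle BQE: BE² = 7² + 14² − 2·7·14·cos(90°) = 245, so BE = 7·√5.
Step 2: By the law of cosines on triangle BEP: BP² = (7·√5)² + 5² − 2·7·√5·5·cos(90°) = 270, so BP = 3·√30.

Therefore, the length of BP = 3·√30.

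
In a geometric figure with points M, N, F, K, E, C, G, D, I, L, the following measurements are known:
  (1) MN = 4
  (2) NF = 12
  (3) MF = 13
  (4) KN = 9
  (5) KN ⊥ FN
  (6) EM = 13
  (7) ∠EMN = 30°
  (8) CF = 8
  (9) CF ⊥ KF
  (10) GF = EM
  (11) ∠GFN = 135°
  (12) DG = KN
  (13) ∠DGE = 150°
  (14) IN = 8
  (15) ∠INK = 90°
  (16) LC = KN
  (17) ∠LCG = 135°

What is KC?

Step 1: By the law of cosines on triangle FNK: FK² = 12² + 9² − 2·12·9·cos(90°) = 225, so FK = 15.
Step 2: By the law of cosines on triangle KFC: KC² = 15² + 8² − 2·15·8·cos(90°) = 289, so KC = 17.

Therefore, the length of KC = 17.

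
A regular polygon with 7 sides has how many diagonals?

Total line segments between 7 vertices = C(7,2) = 21.
Subtract the 7 sides: 21 - 7 = 14 diagonals.

14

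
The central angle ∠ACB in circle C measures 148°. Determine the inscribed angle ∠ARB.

An inscribed angle intercepts an arc from a point on the circle, while the central angle intercepts the same arc from the center.
The inscribed angle is always half the central angle: 148° / 2 = 74°.

74°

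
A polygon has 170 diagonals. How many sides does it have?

Using d = n(n - 3)/2, we solve 170 = n(n - 3)/2.
So n(n - 3) = 340.
Testing n = 20: 20 * 17 = 340 = 340. Correct.
The polygon has 20 sides.

20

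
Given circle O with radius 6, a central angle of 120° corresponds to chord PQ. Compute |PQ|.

Chord = 2(6) sin(60°) = 6*sqrt(3)

6*sqrt(3)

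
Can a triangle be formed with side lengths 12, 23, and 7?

Check the triangle inequality: 12 + 7 = 19 ≤ 23.
Since the sum of two sides does not exceed the third, no triangle can be formed.

No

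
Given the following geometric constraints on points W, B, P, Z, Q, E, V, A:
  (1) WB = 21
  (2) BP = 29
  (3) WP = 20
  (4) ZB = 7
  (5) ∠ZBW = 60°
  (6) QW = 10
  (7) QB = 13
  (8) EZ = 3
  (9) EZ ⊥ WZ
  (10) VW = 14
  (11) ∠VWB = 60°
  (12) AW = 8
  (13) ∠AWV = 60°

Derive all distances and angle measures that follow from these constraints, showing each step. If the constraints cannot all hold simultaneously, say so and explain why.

The constraints are consistent.

Step 1: From WB = 21, BZ = 7, and ∠WBZ = 60°, by the law of cosines:
  WZ² = WB² + BZ² - 2·WB·BZ·cos(60°) = 441 + 49 - 147 = 343
  WZ = 7·√7

Step 2: From BW = 21, WV = 14, and ∠BWV = 60°, by the law of cosines:
  BV² = BW² + WV² - 2·BW·WV·cos(60°) = 441 + 196 - 294 = 343
  BV = 7·√7

Step 3: From VW = 14, WA = 8, and ∠VWA = 60°, by the law of cosines:
  VA² = VW² + WA² - 2·VW·WA·cos(60°) = 196 + 64 - 112 = 148
  VA = 2·√37

Step 4: From WB = 21, WP = 20, BP = 29, by the inverse law of cosines:
  cos(∠BWP) = (WB² + WP² - BP²) / (2·WB·WP)
  ∠BWP = 90°

Step 5: From WB = 21, WQ = 10, BQ = 13, by the inverse law of cosines:
  cos(∠BWQ) = (WB² + WQ² - BQ²) / (2·WB·WQ)
  ∠BWQ = 27.66°

Step 6: From BP = 29, BW = 21, PW = 20, by the inverse law of cosines:
  cos(∠PBW) = (BP² + BW² - PW²) / (2·BP·BW)
  ∠PBW = 43.6°

Step 7: From BQ = 13, BW = 21, QW = 10, by the inverse law of cosines:
  cos(∠QBW) = (BQ² + BW² - QW²) / (2·BQ·BW)
  ∠QBW = 20.92°

Step 8: From PB = 29, PW = 20, BW = 21, by the inverse law of cosines:
  cos(∠BPW) = (PB² + PW² - BW²) / (2·PB·PW)
  ∠BPW = 46.4°

Step 9: From QB = 13, QW = 10, BW = 21, by the inverse law of cosines:
  cos(∠BQW) = (QB² + QW² - BW²) / (2·QB·QW)
  ∠BQW = 131.42°

Step 10: From WZ = 7·√7, ZE = 3, and ∠WZE = 90°, by the law of cosines:
  WE² = WZ² + ZE² - 2·WZ·ZE·cos(90°) = 343 + 9 - 0 = 352
  WE = 4·√22

Step 11: From WB = 21, WZ = 7·√7, BZ = 7, by the inverse law of cosines:
  cos(∠BWZ) = (WB² + WZ² - BZ²) / (2·WB·WZ)
  ∠BWZ = 19.11°

Step 12: From BV = 7·√7, BW = 21, VW = 14, by the inverse law of cosines:
  cos(∠VBW) = (BV² + BW² - VW²) / (2·BV·BW)
  ∠VBW = 40.89°

Step 13: From ZB = 7, ZW = 7·√7, BW = 21, by the inverse law of cosines:
  cos(∠BZW) = (ZB² + ZW² - BW²) / (2·ZB·ZW)
  ∠BZW = 100.89°

Step 14: From VA = 2·√37, VW = 14, AW = 8, by the inverse law of cosines:
  cos(∠AVW) = (VA² + VW² - AW²) / (2·VA·VW)
  ∠AVW = 34.72°

Step 15: From VB = 7·√7, VW = 14, BW = 21, by the inverse law of cosines:
  cos(∠BVW) = (VB² + VW² - BW²) / (2·VB·VW)
  ∠BVW = 79.11°

Step 16: From AV = 2·√37, AW = 8, VW = 14, by the inverse law of cosines:
  cos(∠VAW) = (AV² + AW² - VW²) / (2·AV·AW)
  ∠VAW = 85.28°

Step 17: From WE = 4·√22, WZ = 7·√7, EZ = 3, by the inverse law of cosines:
  cos(∠EWZ) = (WE² + WZ² - EZ²) / (2·WE·WZ)
  ∠EWZ = 9.2°

Step 18: From EW = 4·√22, EZ = 3, WZ = 7·√7, by the inverse law of cosines:
  cos(∠WEZ) = (EW² + EZ² - WZ²) / (2·EW·EZ)
  ∠WEZ = 80.8°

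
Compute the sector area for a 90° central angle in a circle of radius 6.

The full circle has area πr² = π(6)² = 36*pi.
The sector covers 90° out of 360°, a fraction of 1/4.
Sector area = 36*pi × 1/4 = 9*pi.

9*pi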